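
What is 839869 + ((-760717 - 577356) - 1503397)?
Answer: -2001601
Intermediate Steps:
839869 + ((-760717 - 577356) - 1503397) = 839869 + (-1338073 - 1503397) = 839869 - 2841470 = -2001601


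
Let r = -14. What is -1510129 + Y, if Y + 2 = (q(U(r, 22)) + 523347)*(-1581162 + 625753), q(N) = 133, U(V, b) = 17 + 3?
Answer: -500139013451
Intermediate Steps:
U(V, b) = 20
Y = -500137503322 (Y = -2 + (133 + 523347)*(-1581162 + 625753) = -2 + 523480*(-955409) = -2 - 500137503320 = -500137503322)
-1510129 + Y = -1510129 - 500137503322 = -500139013451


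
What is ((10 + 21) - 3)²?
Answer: 784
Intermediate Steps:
((10 + 21) - 3)² = (31 - 3)² = 28² = 784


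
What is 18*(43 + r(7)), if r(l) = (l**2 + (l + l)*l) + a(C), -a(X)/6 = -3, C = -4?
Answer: 3744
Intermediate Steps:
a(X) = 18 (a(X) = -6*(-3) = 18)
r(l) = 18 + 3*l**2 (r(l) = (l**2 + (l + l)*l) + 18 = (l**2 + (2*l)*l) + 18 = (l**2 + 2*l**2) + 18 = 3*l**2 + 18 = 18 + 3*l**2)
18*(43 + r(7)) = 18*(43 + (18 + 3*7**2)) = 18*(43 + (18 + 3*49)) = 18*(43 + (18 + 147)) = 18*(43 + 165) = 18*208 = 3744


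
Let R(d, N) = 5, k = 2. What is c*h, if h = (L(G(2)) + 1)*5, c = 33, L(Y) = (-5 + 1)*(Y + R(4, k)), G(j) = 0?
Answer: -3135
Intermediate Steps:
L(Y) = -20 - 4*Y (L(Y) = (-5 + 1)*(Y + 5) = -4*(5 + Y) = -20 - 4*Y)
h = -95 (h = ((-20 - 4*0) + 1)*5 = ((-20 + 0) + 1)*5 = (-20 + 1)*5 = -19*5 = -95)
c*h = 33*(-95) = -3135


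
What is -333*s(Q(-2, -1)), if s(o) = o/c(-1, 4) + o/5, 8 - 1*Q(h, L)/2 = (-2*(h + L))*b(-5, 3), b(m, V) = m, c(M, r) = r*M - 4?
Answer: -18981/10 ≈ -1898.1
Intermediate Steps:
c(M, r) = -4 + M*r (c(M, r) = M*r - 4 = -4 + M*r)
Q(h, L) = 16 - 20*L - 20*h (Q(h, L) = 16 - 2*(-2*(h + L))*(-5) = 16 - 2*(-2*(L + h))*(-5) = 16 - 2*(-2*L - 2*h)*(-5) = 16 - 2*(10*L + 10*h) = 16 + (-20*L - 20*h) = 16 - 20*L - 20*h)
s(o) = 3*o/40 (s(o) = o/(-4 - 1*4) + o/5 = o/(-4 - 4) + o*(1/5) = o/(-8) + o/5 = o*(-1/8) + o/5 = -o/8 + o/5 = 3*o/40)
-333*s(Q(-2, -1)) = -999*(16 - 20*(-1) - 20*(-2))/40 = -999*(16 + 20 + 40)/40 = -999*76/40 = -333*57/10 = -18981/10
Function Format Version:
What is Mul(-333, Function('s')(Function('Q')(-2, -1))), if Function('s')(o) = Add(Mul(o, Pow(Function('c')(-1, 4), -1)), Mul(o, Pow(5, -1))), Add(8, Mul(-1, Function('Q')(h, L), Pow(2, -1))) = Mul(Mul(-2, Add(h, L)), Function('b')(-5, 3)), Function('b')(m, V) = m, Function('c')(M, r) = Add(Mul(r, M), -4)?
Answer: Rational(-18981, 10) ≈ -1898.1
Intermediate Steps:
Function('c')(M, r) = Add(-4, Mul(M, r)) (Function('c')(M, r) = Add(Mul(M, r), -4) = Add(-4, Mul(M, r)))
Function('Q')(h, L) = Add(16, Mul(-20, L), Mul(-20, h)) (Function('Q')(h, L) = Add(16, Mul(-2, Mul(Mul(-2, Add(h, L)), -5))) = Add(16, Mul(-2, Mul(Mul(-2, Add(L, h)), -5))) = Add(16, Mul(-2, Mul(Add(Mul(-2, L), Mul(-2, h)), -5))) = Add(16, Mul(-2, Add(Mul(10, L), Mul(10, h)))) = Add(16, Add(Mul(-20, L), Mul(-20, h))) = Add(16, Mul(-20, L), Mul(-20, h)))
Function('s')(o) = Mul(Rational(3, 40), o) (Function('s')(o) = Add(Mul(o, Pow(Add(-4, Mul(-1, 4)), -1)), Mul(o, Pow(5, -1))) = Add(Mul(o, Pow(Add(-4, -4), -1)), Mul(o, Rational(1, 5))) = Add(Mul(o, Pow(-8, -1)), Mul(Rational(1, 5), o)) = Add(Mul(o, Rational(-1, 8)), Mul(Rational(1, 5), o)) = Add(Mul(Rational(-1, 8), o), Mul(Rational(1, 5), o)) = Mul(Rational(3, 40), o))
Mul(-333, Function('s')(Function('Q')(-2, -1))) = Mul(-333, Mul(Rational(3, 40), Add(16, Mul(-20, -1), Mul(-20, -2)))) = Mul(-333, Mul(Rational(3, 40), Add(16, 20, 40))) = Mul(-333, Mul(Rational(3, 40), 76)) = Mul(-333, Rational(57, 10)) = Rational(-18981, 10)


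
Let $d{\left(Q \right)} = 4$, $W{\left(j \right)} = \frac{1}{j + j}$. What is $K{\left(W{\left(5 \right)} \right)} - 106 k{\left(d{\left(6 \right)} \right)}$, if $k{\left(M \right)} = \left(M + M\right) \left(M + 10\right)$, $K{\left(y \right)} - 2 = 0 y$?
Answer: $-11870$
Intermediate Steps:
$W{\left(j \right)} = \frac{1}{2 j}$
$K{\left(y \right)} = 2$ ($K{\left(y \right)} = 2 + 0 y = 2 + 0 = 2$)
$k{\left(M \right)} = 2 M \left(10 + M\right)$
$K{\left(W{\left(5 \right)} \right)} - 106 k{\left(d{\left(6 \right)} \right)} = 2 - 106 \cdot 2 \cdot 4 \left(10 + 4\right) = 2 - 106 \cdot 2 \cdot 4 \cdot 14 = 2 - 11872 = -11870$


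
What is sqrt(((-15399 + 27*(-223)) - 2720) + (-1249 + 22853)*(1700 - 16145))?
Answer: 4*I*sqrt(19505870) ≈ 17666.0*I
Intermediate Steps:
sqrt(((-15399 + 27*(-223)) - 2720) + (-1249 + 22853)*(1700 - 16145)) = sqrt(((-15399 - 6021) - 2720) + 21604*(-14445)) = sqrt((-21420 - 2720) - 312069780) = sqrt(-24140 - 312069780) = sqrt(-312093920) = 4*I*sqrt(19505870)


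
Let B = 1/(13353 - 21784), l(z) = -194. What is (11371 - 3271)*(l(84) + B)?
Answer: -13248481500/8431 ≈ -1.5714e+6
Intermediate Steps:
B = -1/8431 (B = 1/(-8431) = -1/8431 ≈ -0.00011861)
(11371 - 3271)*(l(84) + B) = (11371 - 3271)*(-194 - 1/8431) = 8100*(-1635615/8431) = -13248481500/8431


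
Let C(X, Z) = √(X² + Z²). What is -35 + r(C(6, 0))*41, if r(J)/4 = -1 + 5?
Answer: 621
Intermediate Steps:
r(J) = 16 (r(J) = 4*(-1 + 5) = 4*4 = 16)
-35 + r(C(6, 0))*41 = -35 + 16*41 = -35 + 656 = 621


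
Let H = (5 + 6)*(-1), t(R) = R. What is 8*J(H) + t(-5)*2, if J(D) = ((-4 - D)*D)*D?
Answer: 6766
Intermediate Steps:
H = -11 (H = 11*(-1) = -11)
J(D) = D²*(-4 - D) (J(D) = (D*(-4 - D))*D = D²*(-4 - D))
8*J(H) + t(-5)*2 = 8*((-11)²*(-4 - 1*(-11))) - 5*2 = 8*(121*(-4 + 11)) - 10 = 8*(121*7) - 10 = 8*847 - 10 = 6776 - 10 = 6766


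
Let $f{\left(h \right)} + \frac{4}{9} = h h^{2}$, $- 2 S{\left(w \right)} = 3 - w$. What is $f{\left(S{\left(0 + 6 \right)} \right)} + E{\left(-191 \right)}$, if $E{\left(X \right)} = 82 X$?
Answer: $- \frac{1127453}{72} \approx -15659.0$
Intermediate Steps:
$S{\left(w \right)} = - \frac{3}{2} + \frac{w}{2}$ ($S{\left(w \right)} = - \frac{3 - w}{2} = - \frac{3}{2} + \frac{w}{2}$)
$f{\left(h \right)} = - \frac{4}{9} + h^{3}$ ($f{\left(h \right)} = - \frac{4}{9} + h h^{2} = - \frac{4}{9} + h^{3}$)
$f{\left(S{\left(0 + 6 \right)} \right)} + E{\left(-191 \right)} = \left(- \frac{4}{9} + \left(- \frac{3}{2} + \frac{0 + 6}{2}\right)^{3}\right) + 82 \left(-191\right) = \left(- \frac{4}{9} + \left(- \frac{3}{2} + \frac{1}{2} \cdot 6\right)^{3}\right) - 15662 = \left(- \frac{4}{9} + \left(- \frac{3}{2} + 3\right)^{3}\right) - 15662 = \left(- \frac{4}{9} + \left(\frac{3}{2}\right)^{3}\right) - 15662 = \left(- \frac{4}{9} + \frac{27}{8}\right) - 15662 = \frac{211}{72} - 15662 = - \frac{1127453}{72}$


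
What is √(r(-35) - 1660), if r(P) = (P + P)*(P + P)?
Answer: 18*√10 ≈ 56.921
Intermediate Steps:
r(P) = 4*P² (r(P) = (2*P)*(2*P) = 4*P²)
√(r(-35) - 1660) = √(4*(-35)² - 1660) = √(4*1225 - 1660) = √(4900 - 1660) = √3240 = 18*√10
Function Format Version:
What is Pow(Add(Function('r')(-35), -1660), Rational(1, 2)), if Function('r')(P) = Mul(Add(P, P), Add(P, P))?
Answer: Mul(18, Pow(10, Rational(1, 2))) ≈ 56.921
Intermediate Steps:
Function('r')(P) = Mul(4, Pow(P, 2)) (Function('r')(P) = Mul(Mul(2, P), Mul(2, P)) = Mul(4, Pow(P, 2)))
Pow(Add(Function('r')(-35), -1660), Rational(1, 2)) = Pow(Add(Mul(4, Pow(-35, 2)), -1660), Rational(1, 2)) = Pow(Add(Mul(4, 1225), -1660), Rational(1, 2)) = Pow(Add(4900, -1660), Rational(1, 2)) = Pow(3240, Rational(1, 2)) = Mul(18, Pow(10, Rational(1, 2)))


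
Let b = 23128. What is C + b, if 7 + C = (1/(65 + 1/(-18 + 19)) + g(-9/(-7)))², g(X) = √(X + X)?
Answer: 705083947/30492 + √14/77 ≈ 23124.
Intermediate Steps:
g(X) = √2*√X (g(X) = √(2*X) = √2*√X)
C = -7 + (1/66 + 3*√14/7)² (C = -7 + (1/(65 + 1/(-18 + 19)) + √2*√(-9/(-7)))² = -7 + (1/(65 + 1/1) + √2*√(-9*(-⅐)))² = -7 + (1/(65 + 1) + √2*√(9/7))² = -7 + (1/66 + √2*(3*√7/7))² = -7 + (1/66 + 3*√14/7)² ≈ -4.3797)
C + b = (-135029/30492 + √14/77) + 23128 = 705083947/30492 + √14/77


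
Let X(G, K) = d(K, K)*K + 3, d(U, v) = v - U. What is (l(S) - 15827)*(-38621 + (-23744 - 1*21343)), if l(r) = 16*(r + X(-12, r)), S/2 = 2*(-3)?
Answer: 1336900468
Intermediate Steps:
S = -12 (S = 2*(2*(-3)) = 2*(-6) = -12)
X(G, K) = 3 (X(G, K) = (K - K)*K + 3 = 0*K + 3 = 0 + 3 = 3)
l(r) = 48 + 16*r (l(r) = 16*(r + 3) = 16*(3 + r) = 48 + 16*r)
(l(S) - 15827)*(-38621 + (-23744 - 1*21343)) = ((48 + 16*(-12)) - 15827)*(-38621 + (-23744 - 1*21343)) = ((48 - 192) - 15827)*(-38621 + (-23744 - 21343)) = (-144 - 15827)*(-38621 - 45087) = -15971*(-83708) = 1336900468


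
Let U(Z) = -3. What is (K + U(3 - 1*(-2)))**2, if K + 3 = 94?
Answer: 7744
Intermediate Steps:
K = 91 (K = -3 + 94 = 91)
(K + U(3 - 1*(-2)))**2 = (91 - 3)**2 = 88**2 = 7744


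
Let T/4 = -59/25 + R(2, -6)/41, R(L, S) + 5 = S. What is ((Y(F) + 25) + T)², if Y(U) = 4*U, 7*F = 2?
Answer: 12576052449/51480625 ≈ 244.29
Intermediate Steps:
F = 2/7 (F = (⅐)*2 = 2/7 ≈ 0.28571)
R(L, S) = -5 + S
T = -10776/1025 (T = 4*(-59/25 + (-5 - 6)/41) = 4*(-59*1/25 - 11*1/41) = 4*(-59/25 - 11/41) = 4*(-2694/1025) = -10776/1025 ≈ -10.513)
((Y(F) + 25) + T)² = ((4*(2/7) + 25) - 10776/1025)² = ((8/7 + 25) - 10776/1025)² = (183/7 - 10776/1025)² = (112143/7175)² = 12576052449/51480625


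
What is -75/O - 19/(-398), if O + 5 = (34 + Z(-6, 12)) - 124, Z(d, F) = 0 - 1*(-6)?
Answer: 31541/35422 ≈ 0.89044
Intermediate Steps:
Z(d, F) = 6 (Z(d, F) = 0 + 6 = 6)
O = -89 (O = -5 + ((34 + 6) - 124) = -5 + (40 - 124) = -5 - 84 = -89)
-75/O - 19/(-398) = -75/(-89) - 19/(-398) = -75*(-1/89) - 19*(-1/398) = 75/89 + 19/398 = 31541/35422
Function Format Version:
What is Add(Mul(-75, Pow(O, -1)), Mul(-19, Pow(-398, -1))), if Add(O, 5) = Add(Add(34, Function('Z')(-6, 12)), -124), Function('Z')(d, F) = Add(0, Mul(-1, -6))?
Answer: Rational(31541, 35422) ≈ 0.89044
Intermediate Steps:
Function('Z')(d, F) = 6 (Function('Z')(d, F) = Add(0, 6) = 6)
O = -89 (O = Add(-5, Add(Add(34, 6), -124)) = Add(-5, Add(40, -124)) = Add(-5, -84) = -89)
Add(Mul(-75, Pow(O, -1)), Mul(-19, Pow(-398, -1))) = Add(Mul(-75, Pow(-89, -1)), Mul(-19, Pow(-398, -1))) = Add(Mul(-75, Rational(-1, 89)), Mul(-19, Rational(-1, 398))) = Add(Rational(75, 89), Rational(19, 398)) = Rational(31541, 35422)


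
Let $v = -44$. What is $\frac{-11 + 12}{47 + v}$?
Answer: $\frac{1}{3} \approx 0.33333$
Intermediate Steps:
$\frac{-11 + 12}{47 + v} = \frac{-11 + 12}{47 - 44} = 1 \cdot \frac{1}{3} = \frac{1}{3}$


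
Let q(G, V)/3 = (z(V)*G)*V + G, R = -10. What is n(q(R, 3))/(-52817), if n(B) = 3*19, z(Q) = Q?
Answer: -57/52817 ≈ -0.0010792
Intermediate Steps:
q(G, V) = 3*G + 3*G*V² (q(G, V) = 3*((V*G)*V + G) = 3*((G*V)*V + G) = 3*(G*V² + G) = 3*(G + G*V²) = 3*G + 3*G*V²)
n(B) = 57
n(q(R, 3))/(-52817) = 57/(-52817) = 57*(-1/52817) = -57/52817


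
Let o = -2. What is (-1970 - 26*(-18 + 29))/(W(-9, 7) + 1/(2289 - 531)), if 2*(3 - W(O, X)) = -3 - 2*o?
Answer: -991512/1099 ≈ -902.19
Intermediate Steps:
W(O, X) = 5/2 (W(O, X) = 3 - (-3 - 2*(-2))/2 = 3 - (-3 + 4)/2 = 3 - ½*1 = 3 - ½ = 5/2)
(-1970 - 26*(-18 + 29))/(W(-9, 7) + 1/(2289 - 531)) = (-1970 - 26*(-18 + 29))/(5/2 + 1/(2289 - 531)) = (-1970 - 26*11)/(5/2 + 1/1758) = (-1970 - 286)/(5/2 + 1/1758) = -2256/2198/879 = -2256*879/2198 = -991512/1099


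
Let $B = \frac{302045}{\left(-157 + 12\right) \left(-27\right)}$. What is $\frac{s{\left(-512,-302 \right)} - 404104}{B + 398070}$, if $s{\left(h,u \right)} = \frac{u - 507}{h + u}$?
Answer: $- \frac{257559900201}{253763864266} \approx -1.015$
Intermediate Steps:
$s{\left(h,u \right)} = \frac{-507 + u}{h + u}$ ($s{\left(h,u \right)} = \frac{u - 507}{h + u} = \frac{-507 + u}{h + u}$)
$B = \frac{60409}{783}$ ($B = \frac{302045}{\left(-145\right) \left(-27\right)} = \frac{302045}{3915} = 302045 \cdot \frac{1}{3915} = \frac{60409}{783} \approx 77.151$)
$\frac{s{\left(-512,-302 \right)} - 404104}{B + 398070} = \frac{\frac{-507 - 302}{-512 - 302} - 404104}{\frac{60409}{783} + 398070} = \frac{\frac{1}{-814} \left(-809\right) - 404104}{\frac{311749219}{783}} = \left(\left(- \frac{1}{814}\right) \left(-809\right) - 404104\right) \frac{783}{311749219} = \left(\frac{809}{814} - 404104\right) \frac{783}{311749219} = \left(- \frac{328939847}{814}\right) \frac{783}{311749219} = - \frac{257559900201}{253763864266}$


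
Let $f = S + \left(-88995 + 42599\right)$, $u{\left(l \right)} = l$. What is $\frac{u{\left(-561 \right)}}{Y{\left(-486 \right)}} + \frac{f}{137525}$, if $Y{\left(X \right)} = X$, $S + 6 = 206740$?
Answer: $\frac{51691931}{22279050} \approx 2.3202$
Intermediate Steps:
$S = 206734$ ($S = -6 + 206740 = 206734$)
$f = 160338$ ($f = 206734 + \left(-88995 + 42599\right) = 206734 - 46396 = 160338$)
$\frac{u{\left(-561 \right)}}{Y{\left(-486 \right)}} + \frac{f}{137525} = - \frac{561}{-486} + \frac{160338}{137525} = \left(-561\right) \left(- \frac{1}{486}\right) + 160338 \cdot \frac{1}{137525} = \frac{187}{162} + \frac{160338}{137525} = \frac{51691931}{22279050}$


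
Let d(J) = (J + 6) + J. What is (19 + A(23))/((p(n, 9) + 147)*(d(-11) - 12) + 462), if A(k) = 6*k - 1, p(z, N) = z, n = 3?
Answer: -26/623 ≈ -0.041734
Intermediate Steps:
d(J) = 6 + 2*J (d(J) = (6 + J) + J = 6 + 2*J)
A(k) = -1 + 6*k
(19 + A(23))/((p(n, 9) + 147)*(d(-11) - 12) + 462) = (19 + (-1 + 6*23))/((3 + 147)*((6 + 2*(-11)) - 12) + 462) = (19 + (-1 + 138))/(150*((6 - 22) - 12) + 462) = (19 + 137)/(150*(-16 - 12) + 462) = 156/(150*(-28) + 462) = 156/(-4200 + 462) = 156/(-3738) = 156*(-1/3738) = -26/623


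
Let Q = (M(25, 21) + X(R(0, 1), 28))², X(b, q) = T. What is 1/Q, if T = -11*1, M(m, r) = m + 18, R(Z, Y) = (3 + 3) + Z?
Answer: 1/1024 ≈ 0.00097656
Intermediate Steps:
R(Z, Y) = 6 + Z
M(m, r) = 18 + m
T = -11
X(b, q) = -11
Q = 1024 (Q = ((18 + 25) - 11)² = (43 - 11)² = 32² = 1024)
1/Q = 1/1024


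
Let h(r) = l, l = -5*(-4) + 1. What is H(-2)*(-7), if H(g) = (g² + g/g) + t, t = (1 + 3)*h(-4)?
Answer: -623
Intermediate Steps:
l = 21 (l = 20 + 1 = 21)
h(r) = 21
t = 84 (t = (1 + 3)*21 = 4*21 = 84)
H(g) = 85 + g² (H(g) = (g² + g/g) + 84 = (g² + 1) + 84 = (1 + g²) + 84 = 85 + g²)
H(-2)*(-7) = (85 + (-2)²)*(-7) = (85 + 4)*(-7) = 89*(-7) = -623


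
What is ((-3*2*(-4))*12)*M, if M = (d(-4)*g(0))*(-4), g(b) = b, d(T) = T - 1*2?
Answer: 0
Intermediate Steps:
d(T) = -2 + T (d(T) = T - 2 = -2 + T)
M = 0 (M = ((-2 - 4)*0)*(-4) = -6*0*(-4) = 0*(-4) = 0)
((-3*2*(-4))*12)*M = ((-3*2*(-4))*12)*0 = (-6*(-4)*12)*0 = (24*12)*0 = 288*0 = 0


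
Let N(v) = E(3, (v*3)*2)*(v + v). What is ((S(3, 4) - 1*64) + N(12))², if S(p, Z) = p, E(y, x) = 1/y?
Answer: 2809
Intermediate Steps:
N(v) = 2*v/3 (N(v) = (v + v)/3 = (2*v)/3 = 2*v/3)
((S(3, 4) - 1*64) + N(12))² = ((3 - 1*64) + (⅔)*12)² = ((3 - 64) + 8)² = (-61 + 8)² = (-53)² = 2809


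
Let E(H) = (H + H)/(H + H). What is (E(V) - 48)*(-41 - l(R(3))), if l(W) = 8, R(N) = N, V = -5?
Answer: 2303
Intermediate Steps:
E(H) = 1 (E(H) = (2*H)/((2*H)) = (2*H)*(1/(2*H)) = 1)
(E(V) - 48)*(-41 - l(R(3))) = (1 - 48)*(-41 - 1*8) = -47*(-41 - 8) = -47*(-49) = 2303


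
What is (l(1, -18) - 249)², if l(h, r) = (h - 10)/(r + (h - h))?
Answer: 247009/4 ≈ 61752.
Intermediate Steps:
l(h, r) = (-10 + h)/r (l(h, r) = (-10 + h)/(r + 0) = (-10 + h)/r)
(l(1, -18) - 249)² = ((-10 + 1)/(-18) - 249)² = (-1/18*(-9) - 249)² = (½ - 249)² = (-497/2)² = 247009/4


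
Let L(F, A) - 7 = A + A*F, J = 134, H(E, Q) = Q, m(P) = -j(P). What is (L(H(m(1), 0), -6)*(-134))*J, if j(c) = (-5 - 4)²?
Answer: -17956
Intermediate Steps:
j(c) = 81 (j(c) = (-9)² = 81)
m(P) = -81 (m(P) = -1*81 = -81)
L(F, A) = 7 + A + A*F (L(F, A) = 7 + (A + A*F) = 7 + A + A*F)
(L(H(m(1), 0), -6)*(-134))*J = ((7 - 6 - 6*0)*(-134))*134 = ((7 - 6 + 0)*(-134))*134 = (1*(-134))*134 = -134*134 = -17956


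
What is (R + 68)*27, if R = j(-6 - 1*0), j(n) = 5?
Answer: 1971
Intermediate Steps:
R = 5
(R + 68)*27 = (5 + 68)*27 = 73*27 = 1971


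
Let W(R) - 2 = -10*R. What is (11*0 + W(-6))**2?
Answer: 3844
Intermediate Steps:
W(R) = 2 - 10*R
(11*0 + W(-6))**2 = (11*0 + (2 - 10*(-6)))**2 = (0 + (2 + 60))**2 = (0 + 62)**2 = 62**2 = 3844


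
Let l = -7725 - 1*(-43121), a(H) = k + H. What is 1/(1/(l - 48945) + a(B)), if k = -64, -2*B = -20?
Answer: -13549/731647 ≈ -0.018519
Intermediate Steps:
B = 10 (B = -½*(-20) = 10)
a(H) = -64 + H
l = 35396 (l = -7725 + 43121 = 35396)
1/(1/(l - 48945) + a(B)) = 1/(1/(35396 - 48945) + (-64 + 10)) = 1/(1/(-13549) - 54) = 1/(-1/13549 - 54) = 1/(-731647/13549) = -13549/731647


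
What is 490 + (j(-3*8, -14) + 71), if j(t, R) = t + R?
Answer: 523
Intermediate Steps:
j(t, R) = R + t
490 + (j(-3*8, -14) + 71) = 490 + ((-14 - 3*8) + 71) = 490 + ((-14 - 24) + 71) = 490 + (-38 + 71) = 490 + 33 = 523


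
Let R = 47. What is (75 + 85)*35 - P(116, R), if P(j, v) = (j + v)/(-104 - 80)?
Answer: 1030563/184 ≈ 5600.9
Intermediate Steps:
P(j, v) = -j/184 - v/184 (P(j, v) = (j + v)/(-184) = (j + v)*(-1/184) = -j/184 - v/184)
(75 + 85)*35 - P(116, R) = (75 + 85)*35 - (-1/184*116 - 1/184*47) = 160*35 - (-29/46 - 47/184) = 5600 - 1*(-163/184) = 5600 + 163/184 = 1030563/184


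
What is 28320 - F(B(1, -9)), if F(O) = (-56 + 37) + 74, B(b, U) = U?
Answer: 28265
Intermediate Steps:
F(O) = 55 (F(O) = -19 + 74 = 55)
28320 - F(B(1, -9)) = 28320 - 1*55 = 28320 - 55 = 28265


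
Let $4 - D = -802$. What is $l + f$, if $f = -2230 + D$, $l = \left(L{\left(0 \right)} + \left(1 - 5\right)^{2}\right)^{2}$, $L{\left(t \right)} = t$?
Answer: $-1168$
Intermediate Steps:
$D = 806$ ($D = 4 - -802 = 4 + 802 = 806$)
$l = 256$ ($l = \left(0 + \left(1 - 5\right)^{2}\right)^{2} = \left(0 + \left(-4\right)^{2}\right)^{2} = \left(0 + 16\right)^{2} = 16^{2} = 256$)
$f = -1424$ ($f = -2230 + 806 = -1424$)
$l + f = 256 - 1424 = -1168$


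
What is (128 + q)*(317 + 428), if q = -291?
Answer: -121435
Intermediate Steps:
(128 + q)*(317 + 428) = (128 - 291)*(317 + 428) = -163*745 = -121435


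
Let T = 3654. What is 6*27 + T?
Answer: 3816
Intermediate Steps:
6*27 + T = 6*27 + 3654 = 162 + 3654 = 3816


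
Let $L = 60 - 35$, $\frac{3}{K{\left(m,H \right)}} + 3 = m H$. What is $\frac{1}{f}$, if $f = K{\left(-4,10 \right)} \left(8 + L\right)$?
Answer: $- \frac{43}{99} \approx -0.43434$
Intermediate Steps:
$K{\left(m,H \right)} = \frac{3}{-3 + H m}$ ($K{\left(m,H \right)} = \frac{3}{-3 + m H} = \frac{3}{-3 + H m}$)
$L = 25$
$f = - \frac{99}{43}$ ($f = \frac{3}{-3 + 10 \left(-4\right)} \left(8 + 25\right) = \frac{3}{-3 - 40} \cdot 33 = \frac{3}{-43} \cdot 33 = 3 \left(- \frac{1}{43}\right) 33 = \left(- \frac{3}{43}\right) 33 = - \frac{99}{43} \approx -2.3023$)
$\frac{1}{f} = \frac{1}{- \frac{99}{43}} = - \frac{43}{99}$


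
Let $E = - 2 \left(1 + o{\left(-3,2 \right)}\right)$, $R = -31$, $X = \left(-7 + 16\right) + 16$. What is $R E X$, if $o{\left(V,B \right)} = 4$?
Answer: $7750$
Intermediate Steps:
$X = 25$ ($X = 9 + 16 = 25$)
$E = -10$ ($E = - 2 \left(1 + 4\right) = \left(-2\right) 5 = -10$)
$R E X = \left(-31\right) \left(-10\right) 25 = 310 \cdot 25 = 7750$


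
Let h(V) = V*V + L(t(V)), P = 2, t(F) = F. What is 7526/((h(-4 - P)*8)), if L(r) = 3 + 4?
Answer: 3763/172 ≈ 21.878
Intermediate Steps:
L(r) = 7
h(V) = 7 + V² (h(V) = V*V + 7 = V² + 7 = 7 + V²)
7526/((h(-4 - P)*8)) = 7526/(((7 + (-4 - 1*2)²)*8)) = 7526/(((7 + (-4 - 2)²)*8)) = 7526/(((7 + (-6)²)*8)) = 7526/(((7 + 36)*8)) = 7526/((43*8)) = 7526/344 = 7526*(1/344) = 3763/172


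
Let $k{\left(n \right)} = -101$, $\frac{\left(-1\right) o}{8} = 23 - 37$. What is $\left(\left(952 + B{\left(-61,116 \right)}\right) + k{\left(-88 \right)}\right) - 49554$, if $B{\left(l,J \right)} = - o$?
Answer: $-48815$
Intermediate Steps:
$o = 112$ ($o = - 8 \left(23 - 37\right) = \left(-8\right) \left(-14\right) = 112$)
$B{\left(l,J \right)} = -112$ ($B{\left(l,J \right)} = \left(-1\right) 112 = -112$)
$\left(\left(952 + B{\left(-61,116 \right)}\right) + k{\left(-88 \right)}\right) - 49554 = \left(\left(952 - 112\right) - 101\right) - 49554 = \left(840 - 101\right) - 49554 = 739 - 49554 = -48815$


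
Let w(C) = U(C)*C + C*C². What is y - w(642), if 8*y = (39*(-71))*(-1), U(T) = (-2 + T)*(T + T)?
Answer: -6337430895/8 ≈ -7.9218e+8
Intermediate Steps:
U(T) = 2*T*(-2 + T) (U(T) = (-2 + T)*(2*T) = 2*T*(-2 + T))
w(C) = C³ + 2*C²*(-2 + C) (w(C) = (2*C*(-2 + C))*C + C*C² = 2*C²*(-2 + C) + C³ = C³ + 2*C²*(-2 + C))
y = 2769/8 (y = ((39*(-71))*(-1))/8 = (-2769*(-1))/8 = (⅛)*2769 = 2769/8 ≈ 346.13)
y - w(642) = 2769/8 - 642²*(-4 + 3*642) = 2769/8 - 412164*(-4 + 1926) = 2769/8 - 412164*1922 = 2769/8 - 1*792179208 = 2769/8 - 792179208 = -6337430895/8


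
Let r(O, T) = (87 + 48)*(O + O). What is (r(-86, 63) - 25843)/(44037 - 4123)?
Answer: -7009/5702 ≈ -1.2292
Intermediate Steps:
r(O, T) = 270*O (r(O, T) = 135*(2*O) = 270*O)
(r(-86, 63) - 25843)/(44037 - 4123) = (270*(-86) - 25843)/(44037 - 4123) = (-23220 - 25843)/39914 = -49063*1/39914 = -7009/5702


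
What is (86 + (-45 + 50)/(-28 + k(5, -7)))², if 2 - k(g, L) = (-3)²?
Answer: 361201/49 ≈ 7371.4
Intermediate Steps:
k(g, L) = -7 (k(g, L) = 2 - 1*(-3)² = 2 - 1*9 = 2 - 9 = -7)
(86 + (-45 + 50)/(-28 + k(5, -7)))² = (86 + (-45 + 50)/(-28 - 7))² = (86 + 5/(-35))² = (86 + 5*(-1/35))² = (86 - ⅐)² = (601/7)² = 361201/49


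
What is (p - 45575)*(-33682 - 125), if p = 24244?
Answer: 721137117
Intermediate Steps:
(p - 45575)*(-33682 - 125) = (24244 - 45575)*(-33682 - 125) = -21331*(-33807) = 721137117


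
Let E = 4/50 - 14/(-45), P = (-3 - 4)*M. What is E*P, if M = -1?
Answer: 616/225 ≈ 2.7378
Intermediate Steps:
P = 7 (P = (-3 - 4)*(-1) = -7*(-1) = 7)
E = 88/225 (E = 4*(1/50) - 14*(-1/45) = 2/25 + 14/45 = 88/225 ≈ 0.39111)
E*P = (88/225)*7 = 616/225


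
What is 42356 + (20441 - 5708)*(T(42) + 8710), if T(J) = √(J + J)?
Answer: 128366786 + 29466*√21 ≈ 1.2850e+8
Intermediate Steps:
T(J) = √2*√J (T(J) = √(2*J) = √2*√J)
42356 + (20441 - 5708)*(T(42) + 8710) = 42356 + (20441 - 5708)*(√2*√42 + 8710) = 42356 + 14733*(2*√21 + 8710) = 42356 + 14733*(8710 + 2*√21) = 42356 + (128324430 + 29466*√21) = 128366786 + 29466*√21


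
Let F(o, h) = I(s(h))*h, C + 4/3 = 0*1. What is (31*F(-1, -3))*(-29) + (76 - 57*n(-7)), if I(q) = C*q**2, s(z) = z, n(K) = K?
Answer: -31889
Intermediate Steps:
C = -4/3 (C = -4/3 + 0*1 = -4/3 + 0 = -4/3 ≈ -1.3333)
I(q) = -4*q**2/3
F(o, h) = -4*h**3/3 (F(o, h) = (-4*h**2/3)*h = -4*h**3/3)
(31*F(-1, -3))*(-29) + (76 - 57*n(-7)) = (31*(-4/3*(-3)**3))*(-29) + (76 - 57*(-7)) = (31*(-4/3*(-27)))*(-29) + (76 + 399) = (31*36)*(-29) + 475 = 1116*(-29) + 475 = -32364 + 475 = -31889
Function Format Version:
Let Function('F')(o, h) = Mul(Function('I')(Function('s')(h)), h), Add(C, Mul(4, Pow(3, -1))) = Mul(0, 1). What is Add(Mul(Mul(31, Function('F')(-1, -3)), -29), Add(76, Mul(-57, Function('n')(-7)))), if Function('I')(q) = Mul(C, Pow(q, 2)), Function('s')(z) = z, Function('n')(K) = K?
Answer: -31889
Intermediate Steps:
C = Rational(-4, 3) (C = Add(Rational(-4, 3), Mul(0, 1)) = Add(Rational(-4, 3), 0) = Rational(-4, 3) ≈ -1.3333)
Function('I')(q) = Mul(Rational(-4, 3), Pow(q, 2))
Function('F')(o, h) = Mul(Rational(-4, 3), Pow(h, 3)) (Function('F')(o, h) = Mul(Mul(Rational(-4, 3), Pow(h, 2)), h) = Mul(Rational(-4, 3), Pow(h, 3)))
Add(Mul(Mul(31, Function('F')(-1, -3)), -29), Add(76, Mul(-57, Function('n')(-7)))) = Add(Mul(Mul(31, Mul(Rational(-4, 3), Pow(-3, 3))), -29), Add(76, Mul(-57, -7))) = Add(Mul(Mul(31, Mul(Rational(-4, 3), -27)), -29), Add(76, 399)) = Add(Mul(Mul(31, 36), -29), 475) = Add(Mul(1116, -29), 475) = Add(-32364, 475) = -31889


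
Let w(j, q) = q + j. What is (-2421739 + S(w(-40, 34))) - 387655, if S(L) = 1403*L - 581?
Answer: -2818393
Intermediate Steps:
w(j, q) = j + q
S(L) = -581 + 1403*L
(-2421739 + S(w(-40, 34))) - 387655 = (-2421739 + (-581 + 1403*(-40 + 34))) - 387655 = (-2421739 + (-581 + 1403*(-6))) - 387655 = (-2421739 + (-581 - 8418)) - 387655 = (-2421739 - 8999) - 387655 = -2430738 - 387655 = -2818393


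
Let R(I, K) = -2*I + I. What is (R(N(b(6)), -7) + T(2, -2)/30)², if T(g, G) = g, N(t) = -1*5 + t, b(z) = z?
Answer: 196/225 ≈ 0.87111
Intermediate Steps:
N(t) = -5 + t
R(I, K) = -I
(R(N(b(6)), -7) + T(2, -2)/30)² = (-(-5 + 6) + 2/30)² = (-1*1 + 2*(1/30))² = (-1 + 1/15)² = (-14/15)² = 196/225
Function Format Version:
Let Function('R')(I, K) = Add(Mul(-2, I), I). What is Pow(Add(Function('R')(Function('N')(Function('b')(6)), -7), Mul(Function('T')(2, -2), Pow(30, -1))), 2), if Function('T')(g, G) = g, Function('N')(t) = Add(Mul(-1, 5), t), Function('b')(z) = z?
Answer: Rational(196, 225) ≈ 0.87111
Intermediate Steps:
Function('N')(t) = Add(-5, t)
Function('R')(I, K) = Mul(-1, I)
Pow(Add(Function('R')(Function('N')(Function('b')(6)), -7), Mul(Function('T')(2, -2), Pow(30, -1))), 2) = Pow(Add(Mul(-1, Add(-5, 6)), Mul(2, Pow(30, -1))), 2) = Pow(Add(Mul(-1, 1), Mul(2, Rational(1, 30))), 2) = Pow(Add(-1, Rational(1, 15)), 2) = Pow(Rational(-14, 15), 2) = Rational(196, 225)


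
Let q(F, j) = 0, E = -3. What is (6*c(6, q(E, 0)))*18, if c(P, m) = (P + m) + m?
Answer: 648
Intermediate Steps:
c(P, m) = P + 2*m
(6*c(6, q(E, 0)))*18 = (6*(6 + 2*0))*18 = (6*(6 + 0))*18 = (6*6)*18 = 36*18 = 648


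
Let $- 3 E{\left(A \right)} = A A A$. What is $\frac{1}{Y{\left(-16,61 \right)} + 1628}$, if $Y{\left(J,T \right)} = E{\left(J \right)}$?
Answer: $\frac{3}{8980} \approx 0.00033408$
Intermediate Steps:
$E{\left(A \right)} = - \frac{A^{3}}{3}$ ($E{\left(A \right)} = - \frac{A A A}{3} = - \frac{A^{2} A}{3} = - \frac{A^{3}}{3}$)
$Y{\left(J,T \right)} = - \frac{J^{3}}{3}$
$\frac{1}{Y{\left(-16,61 \right)} + 1628} = \frac{1}{- \frac{\left(-16\right)^{3}}{3} + 1628} = \frac{1}{\left(- \frac{1}{3}\right) \left(-4096\right) + 1628} = \frac{1}{\frac{4096}{3} + 1628} = \frac{1}{\frac{8980}{3}} = \frac{3}{8980}$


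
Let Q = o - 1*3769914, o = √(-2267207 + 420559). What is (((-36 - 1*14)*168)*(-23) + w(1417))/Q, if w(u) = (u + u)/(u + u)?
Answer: -364175577357/7106126707022 - 193201*I*√461662/7106126707022 ≈ -0.051248 - 1.8473e-5*I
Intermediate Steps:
o = 2*I*√461662 (o = √(-1846648) = 2*I*√461662 ≈ 1358.9*I)
w(u) = 1 (w(u) = (2*u)/((2*u)) = (2*u)*(1/(2*u)) = 1)
Q = -3769914 + 2*I*√461662 (Q = 2*I*√461662 - 1*3769914 = 2*I*√461662 - 3769914 = -3769914 + 2*I*√461662 ≈ -3.7699e+6 + 1358.9*I)
(((-36 - 1*14)*168)*(-23) + w(1417))/Q = (((-36 - 1*14)*168)*(-23) + 1)/(-3769914 + 2*I*√461662) = (((-36 - 14)*168)*(-23) + 1)/(-3769914 + 2*I*√461662) = (-50*168*(-23) + 1)/(-3769914 + 2*I*√461662) = (-8400*(-23) + 1)/(-3769914 + 2*I*√461662) = (193200 + 1)/(-3769914 + 2*I*√461662) = 193201/(-3769914 + 2*I*√461662)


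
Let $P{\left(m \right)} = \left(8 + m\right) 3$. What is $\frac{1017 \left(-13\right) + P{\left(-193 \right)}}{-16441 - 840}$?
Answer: $\frac{13776}{17281} \approx 0.79718$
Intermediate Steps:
$P{\left(m \right)} = 24 + 3 m$
$\frac{1017 \left(-13\right) + P{\left(-193 \right)}}{-16441 - 840} = \frac{1017 \left(-13\right) + \left(24 + 3 \left(-193\right)\right)}{-16441 - 840} = \frac{-13221 + \left(24 - 579\right)}{-17281} = \left(-13221 - 555\right) \left(- \frac{1}{17281}\right) = \left(-13776\right) \left(- \frac{1}{17281}\right) = \frac{13776}{17281}$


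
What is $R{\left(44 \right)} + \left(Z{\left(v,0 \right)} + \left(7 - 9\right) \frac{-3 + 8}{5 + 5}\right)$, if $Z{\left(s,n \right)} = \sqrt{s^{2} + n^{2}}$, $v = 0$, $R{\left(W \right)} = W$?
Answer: $43$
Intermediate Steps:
$Z{\left(s,n \right)} = \sqrt{n^{2} + s^{2}}$
$R{\left(44 \right)} + \left(Z{\left(v,0 \right)} + \left(7 - 9\right) \frac{-3 + 8}{5 + 5}\right) = 44 + \left(\sqrt{0^{2} + 0^{2}} + \left(7 - 9\right) \frac{-3 + 8}{5 + 5}\right) = 44 + \left(\sqrt{0 + 0} + \left(7 - 9\right) \frac{5}{10}\right) = 44 + \left(\sqrt{0} - 2 \cdot 5 \cdot \frac{1}{10}\right) = 44 + \left(0 - 1\right) = 44 - 1 = 43$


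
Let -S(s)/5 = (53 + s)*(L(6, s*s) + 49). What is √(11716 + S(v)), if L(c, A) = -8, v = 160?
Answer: I*√31949 ≈ 178.74*I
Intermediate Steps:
S(s) = -10865 - 205*s (S(s) = -5*(53 + s)*(-8 + 49) = -5*(53 + s)*41 = -5*(2173 + 41*s) = -10865 - 205*s)
√(11716 + S(v)) = √(11716 + (-10865 - 205*160)) = √(11716 + (-10865 - 32800)) = √(11716 - 43665) = √(-31949) = I*√31949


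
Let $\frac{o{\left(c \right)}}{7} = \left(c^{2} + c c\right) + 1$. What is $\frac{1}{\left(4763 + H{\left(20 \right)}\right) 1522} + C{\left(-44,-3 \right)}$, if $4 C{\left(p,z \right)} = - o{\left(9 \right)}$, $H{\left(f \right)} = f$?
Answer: $- \frac{4153083681}{14559452} \approx -285.25$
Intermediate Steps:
$o{\left(c \right)} = 7 + 14 c^{2}$ ($o{\left(c \right)} = 7 \left(\left(c^{2} + c c\right) + 1\right) = 7 \left(\left(c^{2} + c^{2}\right) + 1\right) = 7 \left(2 c^{2} + 1\right) = 7 \left(1 + 2 c^{2}\right) = 7 + 14 c^{2}$)
$C{\left(p,z \right)} = - \frac{1141}{4}$ ($C{\left(p,z \right)} = \frac{\left(-1\right) \left(7 + 14 \cdot 9^{2}\right)}{4} = \frac{\left(-1\right) \left(7 + 14 \cdot 81\right)}{4} = \frac{\left(-1\right) \left(7 + 1134\right)}{4} = \frac{\left(-1\right) 1141}{4} = \frac{1}{4} \left(-1141\right) = - \frac{1141}{4}$)
$\frac{1}{\left(4763 + H{\left(20 \right)}\right) 1522} + C{\left(-44,-3 \right)} = \frac{1}{\left(4763 + 20\right) 1522} - \frac{1141}{4} = \frac{1}{4783} \cdot \frac{1}{1522} - \frac{1141}{4} = \frac{1}{7279726} - \frac{1141}{4} = - \frac{4153083681}{14559452}$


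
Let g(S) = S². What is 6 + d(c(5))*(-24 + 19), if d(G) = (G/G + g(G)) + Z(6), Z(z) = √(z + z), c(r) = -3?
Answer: -44 - 10*√3 ≈ -61.320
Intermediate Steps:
Z(z) = √2*√z (Z(z) = √(2*z) = √2*√z)
d(G) = 1 + G² + 2*√3 (d(G) = (G/G + G²) + √2*√6 = (1 + G²) + 2*√3 = 1 + G² + 2*√3)
6 + d(c(5))*(-24 + 19) = 6 + (1 + (-3)² + 2*√3)*(-24 + 19) = 6 + (1 + 9 + 2*√3)*(-5) = 6 + (10 + 2*√3)*(-5) = 6 + (-50 - 10*√3) = -44 - 10*√3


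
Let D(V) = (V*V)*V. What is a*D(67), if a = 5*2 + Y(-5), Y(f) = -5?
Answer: 1503815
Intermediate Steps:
D(V) = V³ (D(V) = V²*V = V³)
a = 5 (a = 5*2 - 5 = 10 - 5 = 5)
a*D(67) = 5*67³ = 5*300763 = 1503815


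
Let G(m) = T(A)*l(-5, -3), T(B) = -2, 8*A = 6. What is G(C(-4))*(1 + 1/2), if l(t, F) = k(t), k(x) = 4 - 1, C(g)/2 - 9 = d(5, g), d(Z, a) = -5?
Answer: -9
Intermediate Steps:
A = 3/4 (A = (1/8)*6 = 3/4 ≈ 0.75000)
C(g) = 8 (C(g) = 18 + 2*(-5) = 18 - 10 = 8)
k(x) = 3
l(t, F) = 3
G(m) = -6 (G(m) = -2*3 = -6)
G(C(-4))*(1 + 1/2) = -6*(1 + 1/2) = -6*3/2 = -9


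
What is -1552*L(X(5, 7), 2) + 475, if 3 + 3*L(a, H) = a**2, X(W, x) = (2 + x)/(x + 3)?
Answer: 40199/25 ≈ 1608.0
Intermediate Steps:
X(W, x) = (2 + x)/(3 + x)
L(a, H) = -1 + a**2/3
-1552*L(X(5, 7), 2) + 475 = -1552*(-1 + ((2 + 7)/(3 + 7))**2/3) + 475 = -1552*(-1 + (9/10)**2/3) + 475 = -1552*(-1 + (1/3)*(81/100)) + 475 = -1552*(-1 + 27/100) + 475 = -1552*(-73/100) + 475 = 28324/25 + 475 = 40199/25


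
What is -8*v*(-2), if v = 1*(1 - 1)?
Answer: 0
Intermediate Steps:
v = 0 (v = 1*0 = 0)
-8*v*(-2) = -8*0*(-2) = 0*(-2) = 0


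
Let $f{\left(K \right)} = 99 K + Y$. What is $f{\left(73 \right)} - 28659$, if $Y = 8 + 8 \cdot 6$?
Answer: $-21376$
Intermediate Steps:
$Y = 56$ ($Y = 8 + 48 = 56$)
$f{\left(K \right)} = 56 + 99 K$ ($f{\left(K \right)} = 99 K + 56 = 56 + 99 K$)
$f{\left(73 \right)} - 28659 = \left(56 + 99 \cdot 73\right) - 28659 = \left(56 + 7227\right) - 28659 = 7283 - 28659 = -21376$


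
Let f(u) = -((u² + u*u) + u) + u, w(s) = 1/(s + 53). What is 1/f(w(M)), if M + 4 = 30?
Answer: -6241/2 ≈ -3120.5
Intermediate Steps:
M = 26 (M = -4 + 30 = 26)
w(s) = 1/(53 + s)
f(u) = -2*u² (f(u) = -((u² + u²) + u) + u = -(2*u² + u) + u = -(u + 2*u²) + u = (-u - 2*u²) + u = -2*u²)
1/f(w(M)) = 1/(-2/(53 + 26)²) = 1/(-2*(1/79)²) = 1/(-2*1/6241) = 1/(-2/6241) = -6241/2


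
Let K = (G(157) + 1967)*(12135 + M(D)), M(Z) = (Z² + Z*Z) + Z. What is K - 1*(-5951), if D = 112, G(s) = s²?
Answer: 993714311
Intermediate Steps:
M(Z) = Z + 2*Z² (M(Z) = (Z² + Z²) + Z = 2*Z² + Z = Z + 2*Z²)
K = 993708360 (K = (157² + 1967)*(12135 + 112*(1 + 2*112)) = (24649 + 1967)*(12135 + 112*(1 + 224)) = 26616*(12135 + 112*225) = 26616*(12135 + 25200) = 26616*37335 = 993708360)
K - 1*(-5951) = 993708360 - 1*(-5951) = 993708360 + 5951 = 993714311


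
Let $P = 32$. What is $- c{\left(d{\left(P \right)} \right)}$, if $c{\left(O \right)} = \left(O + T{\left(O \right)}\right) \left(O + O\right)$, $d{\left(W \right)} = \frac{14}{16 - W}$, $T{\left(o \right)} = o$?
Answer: $- \frac{49}{16} \approx -3.0625$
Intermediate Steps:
$c{\left(O \right)} = 4 O^{2}$ ($c{\left(O \right)} = \left(O + O\right) \left(O + O\right) = 2 O 2 O = 4 O^{2}$)
$- c{\left(d{\left(P \right)} \right)} = - 4 \left(- \frac{14}{-16 + 32}\right)^{2} = - 4 \left(- \frac{14}{16}\right)^{2} = - 4 \left(\left(-14\right) \frac{1}{16}\right)^{2} = - 4 \left(- \frac{7}{8}\right)^{2} = - \frac{4 \cdot 49}{64} = \left(-1\right) \frac{49}{16} = - \frac{49}{16}$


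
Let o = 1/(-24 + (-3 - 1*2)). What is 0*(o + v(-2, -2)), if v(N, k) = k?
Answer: 0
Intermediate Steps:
o = -1/29 (o = 1/(-24 + (-3 - 2)) = 1/(-24 - 5) = 1/(-29) = -1/29 ≈ -0.034483)
0*(o + v(-2, -2)) = 0*(-1/29 - 2) = 0*(-59/29) = 0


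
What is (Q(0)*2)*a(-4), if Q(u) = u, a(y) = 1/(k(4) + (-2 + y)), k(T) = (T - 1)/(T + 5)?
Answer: 0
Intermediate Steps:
k(T) = (-1 + T)/(5 + T)
a(y) = 1/(-5/3 + y) (a(y) = 1/((-1 + 4)/(5 + 4) + (-2 + y)) = 1/(3/9 + (-2 + y)) = 1/((⅑)*3 + (-2 + y)) = 1/(⅓ + (-2 + y)) = 1/(-5/3 + y))
(Q(0)*2)*a(-4) = (0*2)*(3/(-5 + 3*(-4))) = 0*(3/(-5 - 12)) = 0*(3/(-17)) = 0*(3*(-1/17)) = 0*(-3/17) = 0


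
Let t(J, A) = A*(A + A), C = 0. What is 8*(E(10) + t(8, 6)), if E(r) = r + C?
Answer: 656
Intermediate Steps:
E(r) = r (E(r) = r + 0 = r)
t(J, A) = 2*A**2 (t(J, A) = A*(2*A) = 2*A**2)
8*(E(10) + t(8, 6)) = 8*(10 + 2*6**2) = 8*(10 + 2*36) = 8*(10 + 72) = 8*82 = 656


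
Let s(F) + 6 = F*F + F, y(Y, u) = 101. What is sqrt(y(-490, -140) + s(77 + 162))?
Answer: sqrt(57455) ≈ 239.70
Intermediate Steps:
s(F) = -6 + F + F**2 (s(F) = -6 + (F*F + F) = -6 + (F**2 + F) = -6 + (F + F**2) = -6 + F + F**2)
sqrt(y(-490, -140) + s(77 + 162)) = sqrt(101 + (-6 + (77 + 162) + (77 + 162)**2)) = sqrt(101 + (-6 + 239 + 239**2)) = sqrt(101 + (-6 + 239 + 57121)) = sqrt(101 + 57354) = sqrt(57455)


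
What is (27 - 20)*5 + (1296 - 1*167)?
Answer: 1164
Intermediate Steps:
(27 - 20)*5 + (1296 - 1*167) = 7*5 + (1296 - 167) = 35 + 1129 = 1164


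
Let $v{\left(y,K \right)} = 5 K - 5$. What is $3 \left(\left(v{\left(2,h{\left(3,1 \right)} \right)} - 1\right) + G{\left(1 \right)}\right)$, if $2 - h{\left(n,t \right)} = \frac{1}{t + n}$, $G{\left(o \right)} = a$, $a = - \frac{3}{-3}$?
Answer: $\frac{45}{4} \approx 11.25$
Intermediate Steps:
$a = 1$ ($a = \left(-3\right) \left(- \frac{1}{3}\right) = 1$)
$G{\left(o \right)} = 1$
$h{\left(n,t \right)} = 2 - \frac{1}{n + t}$ ($h{\left(n,t \right)} = 2 - \frac{1}{t + n} = 2 - \frac{1}{n + t}$)
$v{\left(y,K \right)} = -5 + 5 K$
$3 \left(\left(v{\left(2,h{\left(3,1 \right)} \right)} - 1\right) + G{\left(1 \right)}\right) = 3 \left(\left(\left(-5 + 5 \frac{-1 + 2 \cdot 3 + 2 \cdot 1}{3 + 1}\right) - 1\right) + 1\right) = 3 \left(\left(\left(-5 + 5 \frac{-1 + 6 + 2}{4}\right) - 1\right) + 1\right) = 3 \left(\left(\left(-5 + 5 \cdot \frac{1}{4} \cdot 7\right) - 1\right) + 1\right) = 3 \left(\left(\left(-5 + 5 \cdot \frac{7}{4}\right) - 1\right) + 1\right) = 3 \left(\left(\left(-5 + \frac{35}{4}\right) - 1\right) + 1\right) = 3 \left(\left(\frac{15}{4} - 1\right) + 1\right) = 3 \left(\frac{11}{4} + 1\right) = 3 \cdot \frac{15}{4} = \frac{45}{4}$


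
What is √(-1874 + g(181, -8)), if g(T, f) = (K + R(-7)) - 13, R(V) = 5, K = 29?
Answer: I*√1853 ≈ 43.047*I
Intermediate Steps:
g(T, f) = 21 (g(T, f) = (29 + 5) - 13 = 34 - 13 = 21)
√(-1874 + g(181, -8)) = √(-1874 + 21) = √(-1853) = I*√1853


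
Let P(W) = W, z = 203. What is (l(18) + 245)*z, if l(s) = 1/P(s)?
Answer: 895433/18 ≈ 49746.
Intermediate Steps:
l(s) = 1/s
(l(18) + 245)*z = (1/18 + 245)*203 = (4411/18)*203 = 895433/18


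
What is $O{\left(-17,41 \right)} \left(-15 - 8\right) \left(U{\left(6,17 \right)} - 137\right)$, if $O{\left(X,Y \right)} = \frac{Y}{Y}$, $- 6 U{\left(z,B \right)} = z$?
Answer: $3174$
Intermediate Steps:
$U{\left(z,B \right)} = - \frac{z}{6}$
$O{\left(X,Y \right)} = 1$
$O{\left(-17,41 \right)} \left(-15 - 8\right) \left(U{\left(6,17 \right)} - 137\right) = 1 \left(-15 - 8\right) \left(\left(- \frac{1}{6}\right) 6 - 137\right) = 1 \left(- 23 \left(-1 - 137\right)\right) = 1 \left(\left(-23\right) \left(-138\right)\right) = 1 \cdot 3174 = 3174$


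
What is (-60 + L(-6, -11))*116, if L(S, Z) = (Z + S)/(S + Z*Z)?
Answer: -802372/115 ≈ -6977.1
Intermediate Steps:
L(S, Z) = (S + Z)/(S + Z²)
(-60 + L(-6, -11))*116 = (-60 + (-6 - 11)/(-6 + (-11)²))*116 = (-60 - 17/(-6 + 121))*116 = (-60 - 17/115)*116 = -6917/115*116 = -802372/115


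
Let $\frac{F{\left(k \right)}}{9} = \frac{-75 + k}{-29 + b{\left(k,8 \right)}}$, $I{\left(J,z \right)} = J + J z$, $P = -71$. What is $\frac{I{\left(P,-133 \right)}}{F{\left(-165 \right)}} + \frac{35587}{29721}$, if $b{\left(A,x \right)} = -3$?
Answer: $\frac{62432741}{445815} \approx 140.04$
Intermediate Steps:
$F{\left(k \right)} = \frac{675}{32} - \frac{9 k}{32}$ ($F{\left(k \right)} = 9 \frac{-75 + k}{-29 - 3} = 9 \frac{-75 + k}{-32} = 9 \left(-75 + k\right) \left(- \frac{1}{32}\right) = 9 \left(\frac{75}{32} - \frac{k}{32}\right) = \frac{675}{32} - \frac{9 k}{32}$)
$\frac{I{\left(P,-133 \right)}}{F{\left(-165 \right)}} + \frac{35587}{29721} = \frac{\left(-71\right) \left(1 - 133\right)}{\frac{675}{32} - - \frac{1485}{32}} + \frac{35587}{29721} = \frac{\left(-71\right) \left(-132\right)}{\frac{675}{32} + \frac{1485}{32}} + 35587 \cdot \frac{1}{29721} = \frac{9372}{\frac{135}{2}} + \frac{35587}{29721} = 9372 \cdot \frac{2}{135} + \frac{35587}{29721} = \frac{6248}{45} + \frac{35587}{29721} = \frac{62432741}{445815}$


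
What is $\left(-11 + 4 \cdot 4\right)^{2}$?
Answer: $25$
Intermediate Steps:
$\left(-11 + 4 \cdot 4\right)^{2} = \left(-11 + 16\right)^{2} = 5^{2} = 25$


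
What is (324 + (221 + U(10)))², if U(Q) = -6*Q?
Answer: 235225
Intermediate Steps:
(324 + (221 + U(10)))² = (324 + (221 - 6*10))² = (324 + (221 - 60))² = (324 + 161)² = 485² = 235225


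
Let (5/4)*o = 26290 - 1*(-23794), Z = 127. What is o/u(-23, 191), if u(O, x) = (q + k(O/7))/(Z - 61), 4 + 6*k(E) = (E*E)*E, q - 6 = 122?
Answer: 3023470912/138825 ≈ 21779.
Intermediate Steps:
q = 128 (q = 6 + 122 = 128)
k(E) = -⅔ + E³/6 (k(E) = -⅔ + ((E*E)*E)/6 = -⅔ + (E²*E)/6 = -⅔ + E³/6)
u(O, x) = 191/99 + O³/135828 (u(O, x) = (128 + (-⅔ + (O/7)³/6))/(127 - 61) = (128 + (-⅔ + (O*(⅐))³/6))/66 = (128 + (-⅔ + (O/7)³/6))*(1/66) = (128 + (-⅔ + (O³/343)/6))*(1/66) = (128 + (-⅔ + O³/2058))*(1/66) = (382/3 + O³/2058)*(1/66) = 191/99 + O³/135828)
o = 200336/5 (o = 4*(26290 - 1*(-23794))/5 = 4*(26290 + 23794)/5 = (⅘)*50084 = 200336/5 ≈ 40067.)
o/u(-23, 191) = 200336/(5*(191/99 + (1/135828)*(-23)³)) = 200336/(5*(191/99 + (1/135828)*(-12167))) = 200336/(5*(191/99 - 12167/135828)) = 200336/(5*(27765/15092)) = (200336/5)*(15092/27765) = 3023470912/138825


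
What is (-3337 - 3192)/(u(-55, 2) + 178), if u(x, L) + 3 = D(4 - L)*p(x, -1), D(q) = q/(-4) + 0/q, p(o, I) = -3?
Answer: -13058/353 ≈ -36.992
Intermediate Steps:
D(q) = -q/4 (D(q) = q*(-¼) + 0 = -q/4 + 0 = -q/4)
u(x, L) = -3*L/4 (u(x, L) = -3 - (4 - L)/4*(-3) = -3 + (-1 + L/4)*(-3) = -3 + (3 - 3*L/4) = -3*L/4)
(-3337 - 3192)/(u(-55, 2) + 178) = (-3337 - 3192)/(-¾*2 + 178) = -6529/(-3/2 + 178) = -6529/353/2 = -6529*2/353 = -13058/353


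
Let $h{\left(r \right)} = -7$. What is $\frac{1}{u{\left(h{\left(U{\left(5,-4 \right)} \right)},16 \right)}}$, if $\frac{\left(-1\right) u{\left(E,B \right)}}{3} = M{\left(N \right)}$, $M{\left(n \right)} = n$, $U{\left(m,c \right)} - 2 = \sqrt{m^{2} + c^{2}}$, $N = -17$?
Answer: $\frac{1}{51} \approx 0.019608$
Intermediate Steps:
$U{\left(m,c \right)} = 2 + \sqrt{c^{2} + m^{2}}$ ($U{\left(m,c \right)} = 2 + \sqrt{m^{2} + c^{2}} = 2 + \sqrt{c^{2} + m^{2}}$)
$u{\left(E,B \right)} = 51$ ($u{\left(E,B \right)} = \left(-3\right) \left(-17\right) = 51$)
$\frac{1}{u{\left(h{\left(U{\left(5,-4 \right)} \right)},16 \right)}} = \frac{1}{51}$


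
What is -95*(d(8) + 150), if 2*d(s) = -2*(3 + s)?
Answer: -13205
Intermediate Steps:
d(s) = -3 - s (d(s) = (-2*(3 + s))/2 = (-6 - 2*s)/2 = -3 - s)
-95*(d(8) + 150) = -95*((-3 - 1*8) + 150) = -95*((-3 - 8) + 150) = -95*(-11 + 150) = -95*139 = -13205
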